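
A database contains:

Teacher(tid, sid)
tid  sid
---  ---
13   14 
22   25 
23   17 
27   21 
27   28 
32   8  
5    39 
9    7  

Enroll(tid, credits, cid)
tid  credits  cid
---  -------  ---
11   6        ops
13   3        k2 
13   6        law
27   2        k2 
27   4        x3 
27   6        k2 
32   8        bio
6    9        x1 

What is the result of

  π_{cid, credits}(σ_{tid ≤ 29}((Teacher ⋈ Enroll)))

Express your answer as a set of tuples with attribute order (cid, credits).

Teacher ⋈ Enroll (natural join on tid): {(13, 14, 3, k2), (13, 14, 6, law), (27, 21, 2, k2), (27, 21, 4, x3), (27, 21, 6, k2), (27, 28, 2, k2), (27, 28, 4, x3), (27, 28, 6, k2), (32, 8, 8, bio)}
Filtering on tid ≤ 29 leaves {(13, 14, 3, k2), (13, 14, 6, law), (27, 21, 2, k2), (27, 21, 4, x3), (27, 21, 6, k2), (27, 28, 2, k2), (27, 28, 4, x3), (27, 28, 6, k2)}.
Projecting to cid, credits (3 duplicate(s) eliminated): {(k2, 2), (k2, 3), (k2, 6), (law, 6), (x3, 4)}

{(k2, 2), (k2, 3), (k2, 6), (law, 6), (x3, 4)}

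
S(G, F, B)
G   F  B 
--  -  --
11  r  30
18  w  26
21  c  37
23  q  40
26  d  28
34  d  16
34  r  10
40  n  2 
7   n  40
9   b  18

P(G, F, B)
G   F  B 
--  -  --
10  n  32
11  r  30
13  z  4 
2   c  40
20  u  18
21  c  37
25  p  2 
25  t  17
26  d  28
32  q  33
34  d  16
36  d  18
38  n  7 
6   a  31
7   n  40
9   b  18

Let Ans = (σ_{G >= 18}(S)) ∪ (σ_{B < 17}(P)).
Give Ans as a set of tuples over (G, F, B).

{(13, z, 4), (18, w, 26), (21, c, 37), (23, q, 40), (25, p, 2), (26, d, 28), (34, d, 16), (34, r, 10), (38, n, 7), (40, n, 2)}

Filtering on G >= 18 leaves {(18, w, 26), (21, c, 37), (23, q, 40), (26, d, 28), (34, d, 16), (34, r, 10), (40, n, 2)}.
Filtering on B < 17 leaves {(13, z, 4), (25, p, 2), (34, d, 16), (38, n, 7)}.
Taking the union: {(13, z, 4), (18, w, 26), (21, c, 37), (23, q, 40), (25, p, 2), (26, d, 28), (34, d, 16), (34, r, 10), (38, n, 7), (40, n, 2)}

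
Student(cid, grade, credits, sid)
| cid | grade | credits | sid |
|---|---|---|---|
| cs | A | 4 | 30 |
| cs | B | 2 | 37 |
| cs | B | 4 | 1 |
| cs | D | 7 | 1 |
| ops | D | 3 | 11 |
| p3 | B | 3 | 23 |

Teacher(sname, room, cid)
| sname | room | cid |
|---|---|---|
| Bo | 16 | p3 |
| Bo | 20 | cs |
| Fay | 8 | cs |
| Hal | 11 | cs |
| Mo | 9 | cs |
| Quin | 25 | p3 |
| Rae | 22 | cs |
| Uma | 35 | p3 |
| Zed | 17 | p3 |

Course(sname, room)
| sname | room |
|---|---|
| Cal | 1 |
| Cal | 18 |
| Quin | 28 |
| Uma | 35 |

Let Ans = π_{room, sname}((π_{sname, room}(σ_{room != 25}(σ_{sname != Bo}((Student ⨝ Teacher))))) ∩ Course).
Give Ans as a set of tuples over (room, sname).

Joining Student and Teacher on cid yields {(cs, A, 4, 30, Bo, 20), (cs, A, 4, 30, Fay, 8), (cs, A, 4, 30, Hal, 11), (cs, A, 4, 30, Mo, 9), (cs, A, 4, 30, Rae, 22), (cs, B, 2, 37, Bo, 20), (cs, B, 2, 37, Fay, 8), (cs, B, 2, 37, Hal, 11), (cs, B, 2, 37, Mo, 9), (cs, B, 2, 37, Rae, 22), (cs, B, 4, 1, Bo, 20), (cs, B, 4, 1, Fay, 8), (cs, B, 4, 1, Hal, 11), (cs, B, 4, 1, Mo, 9), (cs, B, 4, 1, Rae, 22), (cs, D, 7, 1, Bo, 20), (cs, D, 7, 1, Fay, 8), (cs, D, 7, 1, Hal, 11), (cs, D, 7, 1, Mo, 9), (cs, D, 7, 1, Rae, 22), (p3, B, 3, 23, Bo, 16), (p3, B, 3, 23, Quin, 25), (p3, B, 3, 23, Uma, 35), (p3, B, 3, 23, Zed, 17)}.
Apply σ_{sname != Bo}; surviving tuples: {(cs, A, 4, 30, Fay, 8), (cs, A, 4, 30, Hal, 11), (cs, A, 4, 30, Mo, 9), (cs, A, 4, 30, Rae, 22), (cs, B, 2, 37, Fay, 8), (cs, B, 2, 37, Hal, 11), (cs, B, 2, 37, Mo, 9), (cs, B, 2, 37, Rae, 22), (cs, B, 4, 1, Fay, 8), (cs, B, 4, 1, Hal, 11), (cs, B, 4, 1, Mo, 9), (cs, B, 4, 1, Rae, 22), (cs, D, 7, 1, Fay, 8), (cs, D, 7, 1, Hal, 11), (cs, D, 7, 1, Mo, 9), (cs, D, 7, 1, Rae, 22), (p3, B, 3, 23, Quin, 25), (p3, B, 3, 23, Uma, 35), (p3, B, 3, 23, Zed, 17)}
Apply σ_{room != 25}; surviving tuples: {(cs, A, 4, 30, Fay, 8), (cs, A, 4, 30, Hal, 11), (cs, A, 4, 30, Mo, 9), (cs, A, 4, 30, Rae, 22), (cs, B, 2, 37, Fay, 8), (cs, B, 2, 37, Hal, 11), (cs, B, 2, 37, Mo, 9), (cs, B, 2, 37, Rae, 22), (cs, B, 4, 1, Fay, 8), (cs, B, 4, 1, Hal, 11), (cs, B, 4, 1, Mo, 9), (cs, B, 4, 1, Rae, 22), (cs, D, 7, 1, Fay, 8), (cs, D, 7, 1, Hal, 11), (cs, D, 7, 1, Mo, 9), (cs, D, 7, 1, Rae, 22), (p3, B, 3, 23, Uma, 35), (p3, B, 3, 23, Zed, 17)}
π[sname, room]: project onto (sname, room) (12 duplicate(s) eliminated) → {(Fay, 8), (Hal, 11), (Mo, 9), (Rae, 22), (Uma, 35), (Zed, 17)}
Taking the intersection: {(Uma, 35)}
π[room, sname]: project onto (room, sname) → {(35, Uma)}

{(35, Uma)}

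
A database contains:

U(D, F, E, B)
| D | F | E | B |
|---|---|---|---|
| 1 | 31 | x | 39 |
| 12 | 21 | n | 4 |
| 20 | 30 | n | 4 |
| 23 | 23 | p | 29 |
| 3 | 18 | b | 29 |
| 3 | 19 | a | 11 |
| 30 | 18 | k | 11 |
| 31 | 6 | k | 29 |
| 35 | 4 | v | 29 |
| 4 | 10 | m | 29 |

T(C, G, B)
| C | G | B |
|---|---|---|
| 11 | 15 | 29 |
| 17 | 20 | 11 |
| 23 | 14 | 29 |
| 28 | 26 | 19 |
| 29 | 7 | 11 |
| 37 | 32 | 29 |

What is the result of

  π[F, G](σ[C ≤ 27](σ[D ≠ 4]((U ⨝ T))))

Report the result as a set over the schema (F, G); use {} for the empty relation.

{(18, 14), (18, 15), (18, 20), (19, 20), (23, 14), (23, 15), (4, 14), (4, 15), (6, 14), (6, 15)}

Natural join on B: {(23, 23, p, 29, 11, 15), (23, 23, p, 29, 23, 14), (23, 23, p, 29, 37, 32), (3, 18, b, 29, 11, 15), (3, 18, b, 29, 23, 14), (3, 18, b, 29, 37, 32), (3, 19, a, 11, 17, 20), (3, 19, a, 11, 29, 7), (30, 18, k, 11, 17, 20), (30, 18, k, 11, 29, 7), (31, 6, k, 29, 11, 15), (31, 6, k, 29, 23, 14), (31, 6, k, 29, 37, 32), (35, 4, v, 29, 11, 15), (35, 4, v, 29, 23, 14), (35, 4, v, 29, 37, 32), (4, 10, m, 29, 11, 15), (4, 10, m, 29, 23, 14), (4, 10, m, 29, 37, 32)}
Filtering on D ≠ 4 leaves {(23, 23, p, 29, 11, 15), (23, 23, p, 29, 23, 14), (23, 23, p, 29, 37, 32), (3, 18, b, 29, 11, 15), (3, 18, b, 29, 23, 14), (3, 18, b, 29, 37, 32), (3, 19, a, 11, 17, 20), (3, 19, a, 11, 29, 7), (30, 18, k, 11, 17, 20), (30, 18, k, 11, 29, 7), (31, 6, k, 29, 11, 15), (31, 6, k, 29, 23, 14), (31, 6, k, 29, 37, 32), (35, 4, v, 29, 11, 15), (35, 4, v, 29, 23, 14), (35, 4, v, 29, 37, 32)}.
Filtering on C ≤ 27 leaves {(23, 23, p, 29, 11, 15), (23, 23, p, 29, 23, 14), (3, 18, b, 29, 11, 15), (3, 18, b, 29, 23, 14), (3, 19, a, 11, 17, 20), (30, 18, k, 11, 17, 20), (31, 6, k, 29, 11, 15), (31, 6, k, 29, 23, 14), (35, 4, v, 29, 11, 15), (35, 4, v, 29, 23, 14)}.
π_{F, G} gives {(18, 14), (18, 15), (18, 20), (19, 20), (23, 14), (23, 15), (4, 14), (4, 15), (6, 14), (6, 15)}.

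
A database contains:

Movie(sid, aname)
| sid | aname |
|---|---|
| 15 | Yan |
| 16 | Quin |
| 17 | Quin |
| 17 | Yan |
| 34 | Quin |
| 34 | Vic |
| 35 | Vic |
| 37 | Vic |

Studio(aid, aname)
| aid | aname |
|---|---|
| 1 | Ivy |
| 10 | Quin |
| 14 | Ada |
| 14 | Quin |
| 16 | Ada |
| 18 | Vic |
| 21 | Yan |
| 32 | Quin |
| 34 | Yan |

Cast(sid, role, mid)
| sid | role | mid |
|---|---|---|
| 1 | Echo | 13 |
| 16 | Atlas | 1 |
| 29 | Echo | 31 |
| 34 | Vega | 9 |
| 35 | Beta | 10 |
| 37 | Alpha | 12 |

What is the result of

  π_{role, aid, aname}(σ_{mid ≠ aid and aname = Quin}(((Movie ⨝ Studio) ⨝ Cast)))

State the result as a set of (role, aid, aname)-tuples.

{(Atlas, 10, Quin), (Atlas, 14, Quin), (Atlas, 32, Quin), (Vega, 10, Quin), (Vega, 14, Quin), (Vega, 32, Quin)}

Movie ⋈ Studio (natural join on aname): {(15, Yan, 21), (15, Yan, 34), (16, Quin, 10), (16, Quin, 14), (16, Quin, 32), (17, Quin, 10), (17, Quin, 14), (17, Quin, 32), (17, Yan, 21), (17, Yan, 34), (34, Quin, 10), (34, Quin, 14), (34, Quin, 32), (34, Vic, 18), (35, Vic, 18), (37, Vic, 18)}
(Movie ⨝ Studio) ⋈ Cast (natural join on sid): {(16, Quin, 10, Atlas, 1), (16, Quin, 14, Atlas, 1), (16, Quin, 32, Atlas, 1), (34, Quin, 10, Vega, 9), (34, Quin, 14, Vega, 9), (34, Quin, 32, Vega, 9), (34, Vic, 18, Vega, 9), (35, Vic, 18, Beta, 10), (37, Vic, 18, Alpha, 12)}
Apply σ_{mid ≠ aid and aname = Quin}; surviving tuples: {(16, Quin, 10, Atlas, 1), (16, Quin, 14, Atlas, 1), (16, Quin, 32, Atlas, 1), (34, Quin, 10, Vega, 9), (34, Quin, 14, Vega, 9), (34, Quin, 32, Vega, 9)}
π[role, aid, aname]: project onto (role, aid, aname) → {(Atlas, 10, Quin), (Atlas, 14, Quin), (Atlas, 32, Quin), (Vega, 10, Quin), (Vega, 14, Quin), (Vega, 32, Quin)}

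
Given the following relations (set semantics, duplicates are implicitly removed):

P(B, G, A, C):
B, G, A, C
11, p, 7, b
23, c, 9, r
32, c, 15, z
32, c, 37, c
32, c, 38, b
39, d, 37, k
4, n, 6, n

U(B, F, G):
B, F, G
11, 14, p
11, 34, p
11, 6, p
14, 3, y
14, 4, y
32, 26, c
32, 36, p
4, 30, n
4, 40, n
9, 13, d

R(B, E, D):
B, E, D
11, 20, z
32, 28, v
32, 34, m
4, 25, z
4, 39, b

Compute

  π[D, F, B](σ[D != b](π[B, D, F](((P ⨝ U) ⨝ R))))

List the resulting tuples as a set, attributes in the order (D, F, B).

{(m, 26, 32), (v, 26, 32), (z, 14, 11), (z, 30, 4), (z, 34, 11), (z, 40, 4), (z, 6, 11)}

Joining P and U on B, G yields {(11, p, 7, b, 14), (11, p, 7, b, 34), (11, p, 7, b, 6), (32, c, 15, z, 26), (32, c, 37, c, 26), (32, c, 38, b, 26), (4, n, 6, n, 30), (4, n, 6, n, 40)}.
Joining (P ⨝ U) and R on B yields {(11, p, 7, b, 14, 20, z), (11, p, 7, b, 34, 20, z), (11, p, 7, b, 6, 20, z), (32, c, 15, z, 26, 28, v), (32, c, 15, z, 26, 34, m), (32, c, 37, c, 26, 28, v), (32, c, 37, c, 26, 34, m), (32, c, 38, b, 26, 28, v), (32, c, 38, b, 26, 34, m), (4, n, 6, n, 30, 25, z), (4, n, 6, n, 30, 39, b), (4, n, 6, n, 40, 25, z), (4, n, 6, n, 40, 39, b)}.
Keep only column(s) B, D, F (4 duplicate(s) eliminated): {(11, z, 14), (11, z, 34), (11, z, 6), (32, m, 26), (32, v, 26), (4, b, 30), (4, b, 40), (4, z, 30), (4, z, 40)}
Selection D != b: {(11, z, 14), (11, z, 34), (11, z, 6), (32, m, 26), (32, v, 26), (4, z, 30), (4, z, 40)}
Keep only column(s) D, F, B: {(m, 26, 32), (v, 26, 32), (z, 14, 11), (z, 30, 4), (z, 34, 11), (z, 40, 4), (z, 6, 11)}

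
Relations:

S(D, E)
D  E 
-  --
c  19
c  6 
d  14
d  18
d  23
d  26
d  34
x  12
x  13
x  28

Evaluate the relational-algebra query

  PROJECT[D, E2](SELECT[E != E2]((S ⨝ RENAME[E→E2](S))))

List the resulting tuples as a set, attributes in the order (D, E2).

{(c, 19), (c, 6), (d, 14), (d, 18), (d, 23), (d, 26), (d, 34), (x, 12), (x, 13), (x, 28)}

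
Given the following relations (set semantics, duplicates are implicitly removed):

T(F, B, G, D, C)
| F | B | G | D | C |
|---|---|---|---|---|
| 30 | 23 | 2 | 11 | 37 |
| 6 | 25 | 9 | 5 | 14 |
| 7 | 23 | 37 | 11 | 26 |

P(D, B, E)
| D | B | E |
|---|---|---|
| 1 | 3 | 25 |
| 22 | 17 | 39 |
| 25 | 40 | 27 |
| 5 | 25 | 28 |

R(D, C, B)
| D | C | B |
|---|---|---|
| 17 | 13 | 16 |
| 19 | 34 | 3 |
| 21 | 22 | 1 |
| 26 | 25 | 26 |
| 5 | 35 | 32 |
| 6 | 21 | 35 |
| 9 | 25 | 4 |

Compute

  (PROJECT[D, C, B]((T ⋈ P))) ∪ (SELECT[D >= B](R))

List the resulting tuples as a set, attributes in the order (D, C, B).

{(17, 13, 16), (19, 34, 3), (21, 22, 1), (26, 25, 26), (5, 14, 25), (9, 25, 4)}

Joining T and P on B, D yields {(6, 25, 9, 5, 14, 28)}.
Keep only column(s) D, C, B: {(5, 14, 25)}
σ[D >= B]: keep tuples satisfying D >= B → {(17, 13, 16), (19, 34, 3), (21, 22, 1), (26, 25, 26), (9, 25, 4)}
Set union of the two operands is {(17, 13, 16), (19, 34, 3), (21, 22, 1), (26, 25, 26), (5, 14, 25), (9, 25, 4)}.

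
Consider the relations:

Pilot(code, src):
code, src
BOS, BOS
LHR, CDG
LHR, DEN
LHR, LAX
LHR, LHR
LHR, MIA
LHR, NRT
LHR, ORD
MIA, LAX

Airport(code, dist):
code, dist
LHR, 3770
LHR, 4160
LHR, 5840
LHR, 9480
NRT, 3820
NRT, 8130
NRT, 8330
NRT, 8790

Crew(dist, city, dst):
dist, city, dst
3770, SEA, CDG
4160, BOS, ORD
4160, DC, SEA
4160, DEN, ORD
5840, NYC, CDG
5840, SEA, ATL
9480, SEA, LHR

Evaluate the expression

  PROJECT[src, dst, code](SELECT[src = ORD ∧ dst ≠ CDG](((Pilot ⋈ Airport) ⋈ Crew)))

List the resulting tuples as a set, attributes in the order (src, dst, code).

Joining Pilot and Airport on code yields {(LHR, CDG, 3770), (LHR, CDG, 4160), (LHR, CDG, 5840), (LHR, CDG, 9480), (LHR, DEN, 3770), (LHR, DEN, 4160), (LHR, DEN, 5840), (LHR, DEN, 9480), (LHR, LAX, 3770), (LHR, LAX, 4160), (LHR, LAX, 5840), (LHR, LAX, 9480), (LHR, LHR, 3770), (LHR, LHR, 4160), (LHR, LHR, 5840), (LHR, LHR, 9480), (LHR, MIA, 3770), (LHR, MIA, 4160), (LHR, MIA, 5840), (LHR, MIA, 9480), (LHR, NRT, 3770), (LHR, NRT, 4160), (LHR, NRT, 5840), (LHR, NRT, 9480), (LHR, ORD, 3770), (LHR, ORD, 4160), (LHR, ORD, 5840), (LHR, ORD, 9480)}.
Joining (Pilot ⋈ Airport) and Crew on dist yields {(LHR, CDG, 3770, SEA, CDG), (LHR, CDG, 4160, BOS, ORD), (LHR, CDG, 4160, DC, SEA), (LHR, CDG, 4160, DEN, ORD), (LHR, CDG, 5840, NYC, CDG), (LHR, CDG, 5840, SEA, ATL), (LHR, CDG, 9480, SEA, LHR), (LHR, DEN, 3770, SEA, CDG), (LHR, DEN, 4160, BOS, ORD), (LHR, DEN, 4160, DC, SEA), (LHR, DEN, 4160, DEN, ORD), (LHR, DEN, 5840, NYC, CDG), (LHR, DEN, 5840, SEA, ATL), (LHR, DEN, 9480, SEA, LHR), (LHR, LAX, 3770, SEA, CDG), (LHR, LAX, 4160, BOS, ORD), (LHR, LAX, 4160, DC, SEA), (LHR, LAX, 4160, DEN, ORD), (LHR, LAX, 5840, NYC, CDG), (LHR, LAX, 5840, SEA, ATL), (LHR, LAX, 9480, SEA, LHR), (LHR, LHR, 3770, SEA, CDG), (LHR, LHR, 4160, BOS, ORD), (LHR, LHR, 4160, DC, SEA), (LHR, LHR, 4160, DEN, ORD), (LHR, LHR, 5840, NYC, CDG), (LHR, LHR, 5840, SEA, ATL), (LHR, LHR, 9480, SEA, LHR), (LHR, MIA, 3770, SEA, CDG), (LHR, MIA, 4160, BOS, ORD), (LHR, MIA, 4160, DC, SEA), (LHR, MIA, 4160, DEN, ORD), (LHR, MIA, 5840, NYC, CDG), (LHR, MIA, 5840, SEA, ATL), (LHR, MIA, 9480, SEA, LHR), (LHR, NRT, 3770, SEA, CDG), (LHR, NRT, 4160, BOS, ORD), (LHR, NRT, 4160, DC, SEA), (LHR, NRT, 4160, DEN, ORD), (LHR, NRT, 5840, NYC, CDG), (LHR, NRT, 5840, SEA, ATL), (LHR, NRT, 9480, SEA, LHR), (LHR, ORD, 3770, SEA, CDG), (LHR, ORD, 4160, BOS, ORD), (LHR, ORD, 4160, DC, SEA), (LHR, ORD, 4160, DEN, ORD), (LHR, ORD, 5840, NYC, CDG), (LHR, ORD, 5840, SEA, ATL), (LHR, ORD, 9480, SEA, LHR)}.
Filtering on src = ORD ∧ dst ≠ CDG leaves {(LHR, ORD, 4160, BOS, ORD), (LHR, ORD, 4160, DC, SEA), (LHR, ORD, 4160, DEN, ORD), (LHR, ORD, 5840, SEA, ATL), (LHR, ORD, 9480, SEA, LHR)}.
Keep only column(s) src, dst, code (1 duplicate(s) eliminated): {(ORD, ATL, LHR), (ORD, LHR, LHR), (ORD, ORD, LHR), (ORD, SEA, LHR)}

{(ORD, ATL, LHR), (ORD, LHR, LHR), (ORD, ORD, LHR), (ORD, SEA, LHR)}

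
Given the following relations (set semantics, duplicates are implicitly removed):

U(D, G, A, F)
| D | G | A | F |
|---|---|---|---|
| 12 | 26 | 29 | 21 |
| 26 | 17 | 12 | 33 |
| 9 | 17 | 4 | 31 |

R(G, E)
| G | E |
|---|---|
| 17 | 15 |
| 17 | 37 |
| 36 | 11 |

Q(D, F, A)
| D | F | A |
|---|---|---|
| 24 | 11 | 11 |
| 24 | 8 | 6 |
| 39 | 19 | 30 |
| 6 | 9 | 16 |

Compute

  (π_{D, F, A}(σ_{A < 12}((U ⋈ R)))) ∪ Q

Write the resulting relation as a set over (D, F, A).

Joining U and R on G yields {(26, 17, 12, 33, 15), (26, 17, 12, 33, 37), (9, 17, 4, 31, 15), (9, 17, 4, 31, 37)}.
Selection A < 12: {(9, 17, 4, 31, 15), (9, 17, 4, 31, 37)}
Projecting to D, F, A (1 duplicate(s) eliminated): {(9, 31, 4)}
Set union of the two operands is {(24, 11, 11), (24, 8, 6), (39, 19, 30), (6, 9, 16), (9, 31, 4)}.

{(24, 11, 11), (24, 8, 6), (39, 19, 30), (6, 9, 16), (9, 31, 4)}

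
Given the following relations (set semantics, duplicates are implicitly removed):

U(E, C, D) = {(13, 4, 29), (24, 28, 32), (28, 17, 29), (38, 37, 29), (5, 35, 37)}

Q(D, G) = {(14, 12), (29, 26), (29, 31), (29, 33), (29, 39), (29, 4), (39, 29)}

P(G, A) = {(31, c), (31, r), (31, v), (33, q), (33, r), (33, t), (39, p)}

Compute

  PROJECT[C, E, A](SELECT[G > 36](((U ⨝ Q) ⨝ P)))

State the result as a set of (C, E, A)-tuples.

{(17, 28, p), (37, 38, p), (4, 13, p)}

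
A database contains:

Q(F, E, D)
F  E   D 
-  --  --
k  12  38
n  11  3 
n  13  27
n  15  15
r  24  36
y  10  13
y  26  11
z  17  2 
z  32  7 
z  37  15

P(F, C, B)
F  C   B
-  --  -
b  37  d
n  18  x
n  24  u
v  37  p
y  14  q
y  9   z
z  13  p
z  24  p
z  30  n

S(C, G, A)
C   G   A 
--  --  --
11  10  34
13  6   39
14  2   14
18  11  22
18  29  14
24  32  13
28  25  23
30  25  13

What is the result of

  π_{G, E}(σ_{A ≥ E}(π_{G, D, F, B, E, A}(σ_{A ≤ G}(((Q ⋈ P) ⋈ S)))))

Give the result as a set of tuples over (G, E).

{(29, 11), (29, 13), (32, 11), (32, 13)}

Q ⋈ P (natural join on F): {(n, 11, 3, 18, x), (n, 11, 3, 24, u), (n, 13, 27, 18, x), (n, 13, 27, 24, u), (n, 15, 15, 18, x), (n, 15, 15, 24, u), (y, 10, 13, 14, q), (y, 10, 13, 9, z), (y, 26, 11, 14, q), (y, 26, 11, 9, z), (z, 17, 2, 13, p), (z, 17, 2, 24, p), (z, 17, 2, 30, n), (z, 32, 7, 13, p), (z, 32, 7, 24, p), (z, 32, 7, 30, n), (z, 37, 15, 13, p), (z, 37, 15, 24, p), (z, 37, 15, 30, n)}
(Q ⋈ P) ⋈ S (natural join on C): {(n, 11, 3, 18, x, 11, 22), (n, 11, 3, 18, x, 29, 14), (n, 11, 3, 24, u, 32, 13), (n, 13, 27, 18, x, 11, 22), (n, 13, 27, 18, x, 29, 14), (n, 13, 27, 24, u, 32, 13), (n, 15, 15, 18, x, 11, 22), (n, 15, 15, 18, x, 29, 14), (n, 15, 15, 24, u, 32, 13), (y, 10, 13, 14, q, 2, 14), (y, 26, 11, 14, q, 2, 14), (z, 17, 2, 13, p, 6, 39), (z, 17, 2, 24, p, 32, 13), (z, 17, 2, 30, n, 25, 13), (z, 32, 7, 13, p, 6, 39), (z, 32, 7, 24, p, 32, 13), (z, 32, 7, 30, n, 25, 13), (z, 37, 15, 13, p, 6, 39), (z, 37, 15, 24, p, 32, 13), (z, 37, 15, 30, n, 25, 13)}
σ[A ≤ G]: keep tuples satisfying A ≤ G → {(n, 11, 3, 18, x, 29, 14), (n, 11, 3, 24, u, 32, 13), (n, 13, 27, 18, x, 29, 14), (n, 13, 27, 24, u, 32, 13), (n, 15, 15, 18, x, 29, 14), (n, 15, 15, 24, u, 32, 13), (z, 17, 2, 24, p, 32, 13), (z, 17, 2, 30, n, 25, 13), (z, 32, 7, 24, p, 32, 13), (z, 32, 7, 30, n, 25, 13), (z, 37, 15, 24, p, 32, 13), (z, 37, 15, 30, n, 25, 13)}
π_{G, D, F, B, E, A} gives {(25, 15, z, n, 37, 13), (25, 2, z, n, 17, 13), (25, 7, z, n, 32, 13), (29, 15, n, x, 15, 14), (29, 27, n, x, 13, 14), (29, 3, n, x, 11, 14), (32, 15, n, u, 15, 13), (32, 15, z, p, 37, 13), (32, 2, z, p, 17, 13), (32, 27, n, u, 13, 13), (32, 3, n, u, 11, 13), (32, 7, z, p, 32, 13)}.
σ[A ≥ E]: keep tuples satisfying A ≥ E → {(29, 27, n, x, 13, 14), (29, 3, n, x, 11, 14), (32, 27, n, u, 13, 13), (32, 3, n, u, 11, 13)}
π_{G, E} gives {(29, 11), (29, 13), (32, 11), (32, 13)}.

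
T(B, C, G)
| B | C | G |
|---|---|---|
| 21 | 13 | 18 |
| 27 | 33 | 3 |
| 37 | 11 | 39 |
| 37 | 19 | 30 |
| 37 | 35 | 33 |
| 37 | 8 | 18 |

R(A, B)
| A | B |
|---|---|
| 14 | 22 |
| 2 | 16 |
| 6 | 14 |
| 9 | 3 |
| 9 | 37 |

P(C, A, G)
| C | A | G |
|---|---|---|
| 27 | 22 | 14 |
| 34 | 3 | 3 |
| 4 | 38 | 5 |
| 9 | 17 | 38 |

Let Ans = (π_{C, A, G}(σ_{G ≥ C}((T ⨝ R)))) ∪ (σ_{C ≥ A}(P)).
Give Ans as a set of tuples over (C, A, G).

{(11, 9, 39), (19, 9, 30), (27, 22, 14), (34, 3, 3), (8, 9, 18)}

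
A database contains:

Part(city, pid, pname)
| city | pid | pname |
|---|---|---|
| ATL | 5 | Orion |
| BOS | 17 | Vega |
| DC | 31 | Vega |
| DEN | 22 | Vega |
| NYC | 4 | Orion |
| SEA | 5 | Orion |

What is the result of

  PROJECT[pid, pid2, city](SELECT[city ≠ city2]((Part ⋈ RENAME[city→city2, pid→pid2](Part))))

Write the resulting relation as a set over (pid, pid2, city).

{(17, 22, BOS), (17, 31, BOS), (22, 17, DEN), (22, 31, DEN), (31, 17, DC), (31, 22, DC), (4, 5, NYC), (5, 4, ATL), (5, 4, SEA), (5, 5, ATL), (5, 5, SEA)}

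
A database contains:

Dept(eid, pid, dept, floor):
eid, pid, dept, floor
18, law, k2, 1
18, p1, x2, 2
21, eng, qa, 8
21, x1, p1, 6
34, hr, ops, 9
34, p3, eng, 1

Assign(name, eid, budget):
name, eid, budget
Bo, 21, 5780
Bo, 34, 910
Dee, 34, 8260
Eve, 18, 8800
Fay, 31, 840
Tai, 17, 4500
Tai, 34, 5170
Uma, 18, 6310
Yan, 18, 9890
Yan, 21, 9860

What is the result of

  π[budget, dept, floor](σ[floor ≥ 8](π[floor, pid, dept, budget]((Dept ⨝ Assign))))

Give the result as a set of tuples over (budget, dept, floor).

{(5170, ops, 9), (5780, qa, 8), (8260, ops, 9), (910, ops, 9), (9860, qa, 8)}

Natural join on eid: {(18, law, k2, 1, Eve, 8800), (18, law, k2, 1, Uma, 6310), (18, law, k2, 1, Yan, 9890), (18, p1, x2, 2, Eve, 8800), (18, p1, x2, 2, Uma, 6310), (18, p1, x2, 2, Yan, 9890), (21, eng, qa, 8, Bo, 5780), (21, eng, qa, 8, Yan, 9860), (21, x1, p1, 6, Bo, 5780), (21, x1, p1, 6, Yan, 9860), (34, hr, ops, 9, Bo, 910), (34, hr, ops, 9, Dee, 8260), (34, hr, ops, 9, Tai, 5170), (34, p3, eng, 1, Bo, 910), (34, p3, eng, 1, Dee, 8260), (34, p3, eng, 1, Tai, 5170)}
Projecting to floor, pid, dept, budget: {(1, law, k2, 6310), (1, law, k2, 8800), (1, law, k2, 9890), (1, p3, eng, 5170), (1, p3, eng, 8260), (1, p3, eng, 910), (2, p1, x2, 6310), (2, p1, x2, 8800), (2, p1, x2, 9890), (6, x1, p1, 5780), (6, x1, p1, 9860), (8, eng, qa, 5780), (8, eng, qa, 9860), (9, hr, ops, 5170), (9, hr, ops, 8260), (9, hr, ops, 910)}
Apply σ_{floor ≥ 8}; surviving tuples: {(8, eng, qa, 5780), (8, eng, qa, 9860), (9, hr, ops, 5170), (9, hr, ops, 8260), (9, hr, ops, 910)}
Projecting to budget, dept, floor: {(5170, ops, 9), (5780, qa, 8), (8260, ops, 9), (910, ops, 9), (9860, qa, 8)}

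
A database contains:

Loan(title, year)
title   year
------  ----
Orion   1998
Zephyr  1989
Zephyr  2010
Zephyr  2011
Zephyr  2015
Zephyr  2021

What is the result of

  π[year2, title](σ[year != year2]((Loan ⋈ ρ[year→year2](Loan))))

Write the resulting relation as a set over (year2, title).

ρ[year→year2]: schema becomes (title, year2); tuples unchanged.
Loan ⋈ ρ[year→year2](Loan) (natural join on title): {(Orion, 1998, 1998), (Zephyr, 1989, 1989), (Zephyr, 1989, 2010), (Zephyr, 1989, 2011), (Zephyr, 1989, 2015), (Zephyr, 1989, 2021), (Zephyr, 2010, 1989), (Zephyr, 2010, 2010), (Zephyr, 2010, 2011), (Zephyr, 2010, 2015), (Zephyr, 2010, 2021), (Zephyr, 2011, 1989), (Zephyr, 2011, 2010), (Zephyr, 2011, 2011), (Zephyr, 2011, 2015), (Zephyr, 2011, 2021), (Zephyr, 2015, 1989), (Zephyr, 2015, 2010), (Zephyr, 2015, 2011), (Zephyr, 2015, 2015), (Zephyr, 2015, 2021), (Zephyr, 2021, 1989), (Zephyr, 2021, 2010), (Zephyr, 2021, 2011), (Zephyr, 2021, 2015), (Zephyr, 2021, 2021)}
Filtering on year != year2 leaves {(Zephyr, 1989, 2010), (Zephyr, 1989, 2011), (Zephyr, 1989, 2015), (Zephyr, 1989, 2021), (Zephyr, 2010, 1989), (Zephyr, 2010, 2011), (Zephyr, 2010, 2015), (Zephyr, 2010, 2021), (Zephyr, 2011, 1989), (Zephyr, 2011, 2010), (Zephyr, 2011, 2015), (Zephyr, 2011, 2021), (Zephyr, 2015, 1989), (Zephyr, 2015, 2010), (Zephyr, 2015, 2011), (Zephyr, 2015, 2021), (Zephyr, 2021, 1989), (Zephyr, 2021, 2010), (Zephyr, 2021, 2011), (Zephyr, 2021, 2015)}.
Keep only column(s) year2, title (15 duplicate(s) eliminated): {(1989, Zephyr), (2010, Zephyr), (2011, Zephyr), (2015, Zephyr), (2021, Zephyr)}

{(1989, Zephyr), (2010, Zephyr), (2011, Zephyr), (2015, Zephyr), (2021, Zephyr)}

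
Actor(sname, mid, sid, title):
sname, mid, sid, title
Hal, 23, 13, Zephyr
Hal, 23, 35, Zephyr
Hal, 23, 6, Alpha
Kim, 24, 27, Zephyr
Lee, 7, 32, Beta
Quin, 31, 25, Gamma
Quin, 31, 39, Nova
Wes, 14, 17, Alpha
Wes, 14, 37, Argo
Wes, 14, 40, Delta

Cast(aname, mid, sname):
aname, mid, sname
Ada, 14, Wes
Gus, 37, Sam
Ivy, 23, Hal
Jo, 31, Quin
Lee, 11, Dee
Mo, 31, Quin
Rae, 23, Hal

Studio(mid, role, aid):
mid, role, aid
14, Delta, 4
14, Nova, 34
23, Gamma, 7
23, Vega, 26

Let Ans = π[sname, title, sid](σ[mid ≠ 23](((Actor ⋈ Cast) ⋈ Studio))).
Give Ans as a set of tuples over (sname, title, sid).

Actor ⋈ Cast (natural join on sname, mid): {(Hal, 23, 13, Zephyr, Ivy), (Hal, 23, 13, Zephyr, Rae), (Hal, 23, 35, Zephyr, Ivy), (Hal, 23, 35, Zephyr, Rae), (Hal, 23, 6, Alpha, Ivy), (Hal, 23, 6, Alpha, Rae), (Quin, 31, 25, Gamma, Jo), (Quin, 31, 25, Gamma, Mo), (Quin, 31, 39, Nova, Jo), (Quin, 31, 39, Nova, Mo), (Wes, 14, 17, Alpha, Ada), (Wes, 14, 37, Argo, Ada), (Wes, 14, 40, Delta, Ada)}
(Actor ⋈ Cast) ⋈ Studio (natural join on mid): {(Hal, 23, 13, Zephyr, Ivy, Gamma, 7), (Hal, 23, 13, Zephyr, Ivy, Vega, 26), (Hal, 23, 13, Zephyr, Rae, Gamma, 7), (Hal, 23, 13, Zephyr, Rae, Vega, 26), (Hal, 23, 35, Zephyr, Ivy, Gamma, 7), (Hal, 23, 35, Zephyr, Ivy, Vega, 26), (Hal, 23, 35, Zephyr, Rae, Gamma, 7), (Hal, 23, 35, Zephyr, Rae, Vega, 26), (Hal, 23, 6, Alpha, Ivy, Gamma, 7), (Hal, 23, 6, Alpha, Ivy, Vega, 26), (Hal, 23, 6, Alpha, Rae, Gamma, 7), (Hal, 23, 6, Alpha, Rae, Vega, 26), (Wes, 14, 17, Alpha, Ada, Delta, 4), (Wes, 14, 17, Alpha, Ada, Nova, 34), (Wes, 14, 37, Argo, Ada, Delta, 4), (Wes, 14, 37, Argo, Ada, Nova, 34), (Wes, 14, 40, Delta, Ada, Delta, 4), (Wes, 14, 40, Delta, Ada, Nova, 34)}
σ[mid ≠ 23]: keep tuples satisfying mid ≠ 23 → {(Wes, 14, 17, Alpha, Ada, Delta, 4), (Wes, 14, 17, Alpha, Ada, Nova, 34), (Wes, 14, 37, Argo, Ada, Delta, 4), (Wes, 14, 37, Argo, Ada, Nova, 34), (Wes, 14, 40, Delta, Ada, Delta, 4), (Wes, 14, 40, Delta, Ada, Nova, 34)}
Keep only column(s) sname, title, sid (3 duplicate(s) eliminated): {(Wes, Alpha, 17), (Wes, Argo, 37), (Wes, Delta, 40)}

{(Wes, Alpha, 17), (Wes, Argo, 37), (Wes, Delta, 40)}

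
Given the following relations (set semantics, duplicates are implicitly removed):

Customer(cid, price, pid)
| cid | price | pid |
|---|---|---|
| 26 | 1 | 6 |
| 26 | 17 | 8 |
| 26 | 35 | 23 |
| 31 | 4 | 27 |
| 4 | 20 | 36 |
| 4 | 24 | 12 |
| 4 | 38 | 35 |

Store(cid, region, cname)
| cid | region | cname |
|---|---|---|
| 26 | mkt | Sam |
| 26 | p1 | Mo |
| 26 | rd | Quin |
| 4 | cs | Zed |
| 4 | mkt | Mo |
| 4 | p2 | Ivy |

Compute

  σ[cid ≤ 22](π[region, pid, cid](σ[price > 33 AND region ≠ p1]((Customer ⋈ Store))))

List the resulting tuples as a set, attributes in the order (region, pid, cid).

Customer ⋈ Store (natural join on cid): {(26, 1, 6, mkt, Sam), (26, 1, 6, p1, Mo), (26, 1, 6, rd, Quin), (26, 17, 8, mkt, Sam), (26, 17, 8, p1, Mo), (26, 17, 8, rd, Quin), (26, 35, 23, mkt, Sam), (26, 35, 23, p1, Mo), (26, 35, 23, rd, Quin), (4, 20, 36, cs, Zed), (4, 20, 36, mkt, Mo), (4, 20, 36, p2, Ivy), (4, 24, 12, cs, Zed), (4, 24, 12, mkt, Mo), (4, 24, 12, p2, Ivy), (4, 38, 35, cs, Zed), (4, 38, 35, mkt, Mo), (4, 38, 35, p2, Ivy)}
Filtering on price > 33 AND region ≠ p1 leaves {(26, 35, 23, mkt, Sam), (26, 35, 23, rd, Quin), (4, 38, 35, cs, Zed), (4, 38, 35, mkt, Mo), (4, 38, 35, p2, Ivy)}.
Keep only column(s) region, pid, cid: {(cs, 35, 4), (mkt, 23, 26), (mkt, 35, 4), (p2, 35, 4), (rd, 23, 26)}
Filtering on cid ≤ 22 leaves {(cs, 35, 4), (mkt, 35, 4), (p2, 35, 4)}.

{(cs, 35, 4), (mkt, 35, 4), (p2, 35, 4)}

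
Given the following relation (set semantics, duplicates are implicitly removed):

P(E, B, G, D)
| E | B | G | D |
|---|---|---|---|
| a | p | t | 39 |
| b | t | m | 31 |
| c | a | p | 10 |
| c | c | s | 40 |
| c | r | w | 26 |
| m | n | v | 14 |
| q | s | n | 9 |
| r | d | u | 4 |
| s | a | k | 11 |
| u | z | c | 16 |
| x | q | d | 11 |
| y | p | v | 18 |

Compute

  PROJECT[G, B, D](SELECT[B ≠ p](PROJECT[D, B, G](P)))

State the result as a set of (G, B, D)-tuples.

Keep only column(s) D, B, G: {(10, a, p), (11, a, k), (11, q, d), (14, n, v), (16, z, c), (18, p, v), (26, r, w), (31, t, m), (39, p, t), (4, d, u), (40, c, s), (9, s, n)}
Filtering on B ≠ p leaves {(10, a, p), (11, a, k), (11, q, d), (14, n, v), (16, z, c), (26, r, w), (31, t, m), (4, d, u), (40, c, s), (9, s, n)}.
Keep only column(s) G, B, D: {(c, z, 16), (d, q, 11), (k, a, 11), (m, t, 31), (n, s, 9), (p, a, 10), (s, c, 40), (u, d, 4), (v, n, 14), (w, r, 26)}

{(c, z, 16), (d, q, 11), (k, a, 11), (m, t, 31), (n, s, 9), (p, a, 10), (s, c, 40), (u, d, 4), (v, n, 14), (w, r, 26)}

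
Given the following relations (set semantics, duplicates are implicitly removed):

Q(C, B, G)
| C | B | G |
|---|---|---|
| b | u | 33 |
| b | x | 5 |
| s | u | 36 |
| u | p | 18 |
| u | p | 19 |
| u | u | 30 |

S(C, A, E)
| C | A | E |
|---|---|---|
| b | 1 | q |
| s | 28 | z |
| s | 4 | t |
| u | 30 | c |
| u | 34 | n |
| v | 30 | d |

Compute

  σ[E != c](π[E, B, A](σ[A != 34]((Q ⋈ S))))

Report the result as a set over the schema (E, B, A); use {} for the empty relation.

{(q, u, 1), (q, x, 1), (t, u, 4), (z, u, 28)}

Natural join on C: {(b, u, 33, 1, q), (b, x, 5, 1, q), (s, u, 36, 28, z), (s, u, 36, 4, t), (u, p, 18, 30, c), (u, p, 18, 34, n), (u, p, 19, 30, c), (u, p, 19, 34, n), (u, u, 30, 30, c), (u, u, 30, 34, n)}
Selection A != 34: {(b, u, 33, 1, q), (b, x, 5, 1, q), (s, u, 36, 28, z), (s, u, 36, 4, t), (u, p, 18, 30, c), (u, p, 19, 30, c), (u, u, 30, 30, c)}
π_{E, B, A} gives {(c, p, 30), (c, u, 30), (q, u, 1), (q, x, 1), (t, u, 4), (z, u, 28)} (1 duplicate(s) eliminated).
Selection E != c: {(q, u, 1), (q, x, 1), (t, u, 4), (z, u, 28)}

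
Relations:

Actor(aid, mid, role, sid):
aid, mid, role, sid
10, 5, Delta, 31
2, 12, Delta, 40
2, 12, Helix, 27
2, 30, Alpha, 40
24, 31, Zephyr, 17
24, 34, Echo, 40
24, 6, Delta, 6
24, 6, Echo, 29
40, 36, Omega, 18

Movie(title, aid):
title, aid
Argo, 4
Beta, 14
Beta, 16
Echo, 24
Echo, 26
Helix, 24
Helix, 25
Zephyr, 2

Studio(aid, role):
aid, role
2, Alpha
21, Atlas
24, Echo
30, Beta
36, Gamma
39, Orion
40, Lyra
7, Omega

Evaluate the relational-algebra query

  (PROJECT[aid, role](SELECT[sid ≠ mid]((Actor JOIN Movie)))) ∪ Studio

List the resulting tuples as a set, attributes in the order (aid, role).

{(2, Alpha), (2, Delta), (2, Helix), (21, Atlas), (24, Echo), (24, Zephyr), (30, Beta), (36, Gamma), (39, Orion), (40, Lyra), (7, Omega)}

Natural join on aid: {(2, 12, Delta, 40, Zephyr), (2, 12, Helix, 27, Zephyr), (2, 30, Alpha, 40, Zephyr), (24, 31, Zephyr, 17, Echo), (24, 31, Zephyr, 17, Helix), (24, 34, Echo, 40, Echo), (24, 34, Echo, 40, Helix), (24, 6, Delta, 6, Echo), (24, 6, Delta, 6, Helix), (24, 6, Echo, 29, Echo), (24, 6, Echo, 29, Helix)}
Filtering on sid ≠ mid leaves {(2, 12, Delta, 40, Zephyr), (2, 12, Helix, 27, Zephyr), (2, 30, Alpha, 40, Zephyr), (24, 31, Zephyr, 17, Echo), (24, 31, Zephyr, 17, Helix), (24, 34, Echo, 40, Echo), (24, 34, Echo, 40, Helix), (24, 6, Echo, 29, Echo), (24, 6, Echo, 29, Helix)}.
π[aid, role]: project onto (aid, role) (4 duplicate(s) eliminated) → {(2, Alpha), (2, Delta), (2, Helix), (24, Echo), (24, Zephyr)}
Union: {(2, Alpha), (2, Delta), (2, Helix), (24, Echo), (24, Zephyr)} with {(2, Alpha), (21, Atlas), (24, Echo), (30, Beta), (36, Gamma), (39, Orion), (40, Lyra), (7, Omega)} → {(2, Alpha), (2, Delta), (2, Helix), (21, Atlas), (24, Echo), (24, Zephyr), (30, Beta), (36, Gamma), (39, Orion), (40, Lyra), (7, Omega)}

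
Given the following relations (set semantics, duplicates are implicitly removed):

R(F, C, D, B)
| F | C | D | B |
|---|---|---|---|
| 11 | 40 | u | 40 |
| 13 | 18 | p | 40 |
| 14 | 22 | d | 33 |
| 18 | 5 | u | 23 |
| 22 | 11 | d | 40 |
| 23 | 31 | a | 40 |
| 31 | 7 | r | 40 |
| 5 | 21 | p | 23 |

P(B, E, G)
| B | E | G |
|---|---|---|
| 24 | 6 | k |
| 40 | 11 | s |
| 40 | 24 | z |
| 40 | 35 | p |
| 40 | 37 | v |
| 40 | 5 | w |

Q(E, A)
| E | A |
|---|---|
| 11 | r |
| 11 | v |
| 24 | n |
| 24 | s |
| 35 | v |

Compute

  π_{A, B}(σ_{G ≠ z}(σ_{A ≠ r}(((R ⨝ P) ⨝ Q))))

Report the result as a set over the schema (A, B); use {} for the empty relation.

Natural join on B: {(11, 40, u, 40, 11, s), (11, 40, u, 40, 24, z), (11, 40, u, 40, 35, p), (11, 40, u, 40, 37, v), (11, 40, u, 40, 5, w), (13, 18, p, 40, 11, s), (13, 18, p, 40, 24, z), (13, 18, p, 40, 35, p), (13, 18, p, 40, 37, v), (13, 18, p, 40, 5, w), (22, 11, d, 40, 11, s), (22, 11, d, 40, 24, z), (22, 11, d, 40, 35, p), (22, 11, d, 40, 37, v), (22, 11, d, 40, 5, w), (23, 31, a, 40, 11, s), (23, 31, a, 40, 24, z), (23, 31, a, 40, 35, p), (23, 31, a, 40, 37, v), (23, 31, a, 40, 5, w), (31, 7, r, 40, 11, s), (31, 7, r, 40, 24, z), (31, 7, r, 40, 35, p), (31, 7, r, 40, 37, v), (31, 7, r, 40, 5, w)}
Natural join on E: {(11, 40, u, 40, 11, s, r), (11, 40, u, 40, 11, s, v), (11, 40, u, 40, 24, z, n), (11, 40, u, 40, 24, z, s), (11, 40, u, 40, 35, p, v), (13, 18, p, 40, 11, s, r), (13, 18, p, 40, 11, s, v), (13, 18, p, 40, 24, z, n), (13, 18, p, 40, 24, z, s), (13, 18, p, 40, 35, p, v), (22, 11, d, 40, 11, s, r), (22, 11, d, 40, 11, s, v), (22, 11, d, 40, 24, z, n), (22, 11, d, 40, 24, z, s), (22, 11, d, 40, 35, p, v), (23, 31, a, 40, 11, s, r), (23, 31, a, 40, 11, s, v), (23, 31, a, 40, 24, z, n), (23, 31, a, 40, 24, z, s), (23, 31, a, 40, 35, p, v), (31, 7, r, 40, 11, s, r), (31, 7, r, 40, 11, s, v), (31, 7, r, 40, 24, z, n), (31, 7, r, 40, 24, z, s), (31, 7, r, 40, 35, p, v)}
Filtering on A ≠ r leaves {(11, 40, u, 40, 11, s, v), (11, 40, u, 40, 24, z, n), (11, 40, u, 40, 24, z, s), (11, 40, u, 40, 35, p, v), (13, 18, p, 40, 11, s, v), (13, 18, p, 40, 24, z, n), (13, 18, p, 40, 24, z, s), (13, 18, p, 40, 35, p, v), (22, 11, d, 40, 11, s, v), (22, 11, d, 40, 24, z, n), (22, 11, d, 40, 24, z, s), (22, 11, d, 40, 35, p, v), (23, 31, a, 40, 11, s, v), (23, 31, a, 40, 24, z, n), (23, 31, a, 40, 24, z, s), (23, 31, a, 40, 35, p, v), (31, 7, r, 40, 11, s, v), (31, 7, r, 40, 24, z, n), (31, 7, r, 40, 24, z, s), (31, 7, r, 40, 35, p, v)}.
Filtering on G ≠ z leaves {(11, 40, u, 40, 11, s, v), (11, 40, u, 40, 35, p, v), (13, 18, p, 40, 11, s, v), (13, 18, p, 40, 35, p, v), (22, 11, d, 40, 11, s, v), (22, 11, d, 40, 35, p, v), (23, 31, a, 40, 11, s, v), (23, 31, a, 40, 35, p, v), (31, 7, r, 40, 11, s, v), (31, 7, r, 40, 35, p, v)}.
π[A, B]: project onto (A, B) (9 duplicate(s) eliminated) → {(v, 40)}

{(v, 40)}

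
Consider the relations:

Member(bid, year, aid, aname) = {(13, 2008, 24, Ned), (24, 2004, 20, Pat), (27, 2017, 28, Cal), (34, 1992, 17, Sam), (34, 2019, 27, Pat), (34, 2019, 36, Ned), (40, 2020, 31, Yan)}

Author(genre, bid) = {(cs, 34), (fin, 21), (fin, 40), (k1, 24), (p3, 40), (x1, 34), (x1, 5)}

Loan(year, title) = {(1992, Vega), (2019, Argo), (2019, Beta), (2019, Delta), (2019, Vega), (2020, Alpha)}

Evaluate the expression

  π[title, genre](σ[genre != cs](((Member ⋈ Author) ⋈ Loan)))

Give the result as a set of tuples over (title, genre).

{(Alpha, fin), (Alpha, p3), (Argo, x1), (Beta, x1), (Delta, x1), (Vega, x1)}

Member ⋈ Author (natural join on bid): {(24, 2004, 20, Pat, k1), (34, 1992, 17, Sam, cs), (34, 1992, 17, Sam, x1), (34, 2019, 27, Pat, cs), (34, 2019, 27, Pat, x1), (34, 2019, 36, Ned, cs), (34, 2019, 36, Ned, x1), (40, 2020, 31, Yan, fin), (40, 2020, 31, Yan, p3)}
(Member ⋈ Author) ⋈ Loan (natural join on year): {(34, 1992, 17, Sam, cs, Vega), (34, 1992, 17, Sam, x1, Vega), (34, 2019, 27, Pat, cs, Argo), (34, 2019, 27, Pat, cs, Beta), (34, 2019, 27, Pat, cs, Delta), (34, 2019, 27, Pat, cs, Vega), (34, 2019, 27, Pat, x1, Argo), (34, 2019, 27, Pat, x1, Beta), (34, 2019, 27, Pat, x1, Delta), (34, 2019, 27, Pat, x1, Vega), (34, 2019, 36, Ned, cs, Argo), (34, 2019, 36, Ned, cs, Beta), (34, 2019, 36, Ned, cs, Delta), (34, 2019, 36, Ned, cs, Vega), (34, 2019, 36, Ned, x1, Argo), (34, 2019, 36, Ned, x1, Beta), (34, 2019, 36, Ned, x1, Delta), (34, 2019, 36, Ned, x1, Vega), (40, 2020, 31, Yan, fin, Alpha), (40, 2020, 31, Yan, p3, Alpha)}
Filtering on genre != cs leaves {(34, 1992, 17, Sam, x1, Vega), (34, 2019, 27, Pat, x1, Argo), (34, 2019, 27, Pat, x1, Beta), (34, 2019, 27, Pat, x1, Delta), (34, 2019, 27, Pat, x1, Vega), (34, 2019, 36, Ned, x1, Argo), (34, 2019, 36, Ned, x1, Beta), (34, 2019, 36, Ned, x1, Delta), (34, 2019, 36, Ned, x1, Vega), (40, 2020, 31, Yan, fin, Alpha), (40, 2020, 31, Yan, p3, Alpha)}.
π[title, genre]: project onto (title, genre) (5 duplicate(s) eliminated) → {(Alpha, fin), (Alpha, p3), (Argo, x1), (Beta, x1), (Delta, x1), (Vega, x1)}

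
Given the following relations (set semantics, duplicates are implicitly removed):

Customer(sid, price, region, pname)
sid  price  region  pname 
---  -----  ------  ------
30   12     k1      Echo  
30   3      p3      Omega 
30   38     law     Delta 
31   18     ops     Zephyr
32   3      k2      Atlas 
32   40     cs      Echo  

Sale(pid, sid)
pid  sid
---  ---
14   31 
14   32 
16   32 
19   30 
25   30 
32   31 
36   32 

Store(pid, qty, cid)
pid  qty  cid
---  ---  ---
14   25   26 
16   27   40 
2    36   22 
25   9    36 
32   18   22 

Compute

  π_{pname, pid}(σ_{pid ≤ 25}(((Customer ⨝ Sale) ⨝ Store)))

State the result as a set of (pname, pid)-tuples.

{(Atlas, 14), (Atlas, 16), (Delta, 25), (Echo, 14), (Echo, 16), (Echo, 25), (Omega, 25), (Zephyr, 14)}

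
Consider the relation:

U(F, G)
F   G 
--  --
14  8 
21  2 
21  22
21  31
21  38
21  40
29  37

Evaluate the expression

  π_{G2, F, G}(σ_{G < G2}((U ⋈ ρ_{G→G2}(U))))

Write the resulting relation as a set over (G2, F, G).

ρ[G→G2]: schema becomes (F, G2); tuples unchanged.
Joining U and ρ_{G→G2}(U) on F yields {(14, 8, 8), (21, 2, 2), (21, 2, 22), (21, 2, 31), (21, 2, 38), (21, 2, 40), (21, 22, 2), (21, 22, 22), (21, 22, 31), (21, 22, 38), (21, 22, 40), (21, 31, 2), (21, 31, 22), (21, 31, 31), (21, 31, 38), (21, 31, 40), (21, 38, 2), (21, 38, 22), (21, 38, 31), (21, 38, 38), (21, 38, 40), (21, 40, 2), (21, 40, 22), (21, 40, 31), (21, 40, 38), (21, 40, 40), (29, 37, 37)}.
Filtering on G < G2 leaves {(21, 2, 22), (21, 2, 31), (21, 2, 38), (21, 2, 40), (21, 22, 31), (21, 22, 38), (21, 22, 40), (21, 31, 38), (21, 31, 40), (21, 38, 40)}.
π_{G2, F, G} gives {(22, 21, 2), (31, 21, 2), (31, 21, 22), (38, 21, 2), (38, 21, 22), (38, 21, 31), (40, 21, 2), (40, 21, 22), (40, 21, 31), (40, 21, 38)}.

{(22, 21, 2), (31, 21, 2), (31, 21, 22), (38, 21, 2), (38, 21, 22), (38, 21, 31), (40, 21, 2), (40, 21, 22), (40, 21, 31), (40, 21, 38)}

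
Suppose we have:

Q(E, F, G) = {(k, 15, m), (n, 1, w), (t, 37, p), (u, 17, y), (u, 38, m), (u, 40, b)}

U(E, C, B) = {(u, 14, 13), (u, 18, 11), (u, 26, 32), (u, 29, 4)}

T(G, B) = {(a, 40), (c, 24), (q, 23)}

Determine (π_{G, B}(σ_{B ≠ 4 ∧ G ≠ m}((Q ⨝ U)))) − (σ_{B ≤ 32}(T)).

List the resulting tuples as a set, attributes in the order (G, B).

{(b, 11), (b, 13), (b, 32), (y, 11), (y, 13), (y, 32)}

Joining Q and U on E yields {(u, 17, y, 14, 13), (u, 17, y, 18, 11), (u, 17, y, 26, 32), (u, 17, y, 29, 4), (u, 38, m, 14, 13), (u, 38, m, 18, 11), (u, 38, m, 26, 32), (u, 38, m, 29, 4), (u, 40, b, 14, 13), (u, 40, b, 18, 11), (u, 40, b, 26, 32), (u, 40, b, 29, 4)}.
Filtering on B ≠ 4 ∧ G ≠ m leaves {(u, 17, y, 14, 13), (u, 17, y, 18, 11), (u, 17, y, 26, 32), (u, 40, b, 14, 13), (u, 40, b, 18, 11), (u, 40, b, 26, 32)}.
π_{G, B} gives {(b, 11), (b, 13), (b, 32), (y, 11), (y, 13), (y, 32)}.
Filtering on B ≤ 32 leaves {(c, 24), (q, 23)}.
Taking the difference: {(b, 11), (b, 13), (b, 32), (y, 11), (y, 13), (y, 32)}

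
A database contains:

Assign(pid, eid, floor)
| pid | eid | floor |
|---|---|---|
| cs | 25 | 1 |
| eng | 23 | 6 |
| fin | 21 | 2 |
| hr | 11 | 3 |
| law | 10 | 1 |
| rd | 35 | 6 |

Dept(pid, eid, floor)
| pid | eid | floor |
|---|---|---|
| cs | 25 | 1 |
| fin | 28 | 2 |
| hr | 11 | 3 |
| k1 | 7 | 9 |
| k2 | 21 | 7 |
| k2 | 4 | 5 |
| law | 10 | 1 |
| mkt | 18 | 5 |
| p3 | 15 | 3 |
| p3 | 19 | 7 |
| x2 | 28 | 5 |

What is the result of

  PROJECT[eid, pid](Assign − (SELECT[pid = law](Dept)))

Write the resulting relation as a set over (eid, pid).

σ[pid = law]: keep tuples satisfying pid = law → {(law, 10, 1)}
Difference: {(cs, 25, 1), (eng, 23, 6), (fin, 21, 2), (hr, 11, 3), (law, 10, 1), (rd, 35, 6)} with {(law, 10, 1)} → {(cs, 25, 1), (eng, 23, 6), (fin, 21, 2), (hr, 11, 3), (rd, 35, 6)}
Projecting to eid, pid: {(11, hr), (21, fin), (23, eng), (25, cs), (35, rd)}

{(11, hr), (21, fin), (23, eng), (25, cs), (35, rd)}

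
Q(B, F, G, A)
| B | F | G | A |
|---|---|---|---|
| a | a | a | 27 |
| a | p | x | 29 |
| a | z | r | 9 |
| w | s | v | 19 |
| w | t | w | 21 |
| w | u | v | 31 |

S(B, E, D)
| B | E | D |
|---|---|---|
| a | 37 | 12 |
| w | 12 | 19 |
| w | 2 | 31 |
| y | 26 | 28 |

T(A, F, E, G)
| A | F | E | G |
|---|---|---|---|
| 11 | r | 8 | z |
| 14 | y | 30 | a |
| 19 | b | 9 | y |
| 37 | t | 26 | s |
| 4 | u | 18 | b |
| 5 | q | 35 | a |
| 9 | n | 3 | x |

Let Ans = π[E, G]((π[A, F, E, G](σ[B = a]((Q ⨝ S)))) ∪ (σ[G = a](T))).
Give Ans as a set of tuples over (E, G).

{(30, a), (35, a), (37, a), (37, r), (37, x)}

Natural join on B: {(a, a, a, 27, 37, 12), (a, p, x, 29, 37, 12), (a, z, r, 9, 37, 12), (w, s, v, 19, 12, 19), (w, s, v, 19, 2, 31), (w, t, w, 21, 12, 19), (w, t, w, 21, 2, 31), (w, u, v, 31, 12, 19), (w, u, v, 31, 2, 31)}
Apply σ_{B = a}; surviving tuples: {(a, a, a, 27, 37, 12), (a, p, x, 29, 37, 12), (a, z, r, 9, 37, 12)}
π[A, F, E, G]: project onto (A, F, E, G) → {(27, a, 37, a), (29, p, 37, x), (9, z, 37, r)}
Apply σ_{G = a}; surviving tuples: {(14, y, 30, a), (5, q, 35, a)}
Set union of the two operands is {(14, y, 30, a), (27, a, 37, a), (29, p, 37, x), (5, q, 35, a), (9, z, 37, r)}.
π[E, G]: project onto (E, G) → {(30, a), (35, a), (37, a), (37, r), (37, x)}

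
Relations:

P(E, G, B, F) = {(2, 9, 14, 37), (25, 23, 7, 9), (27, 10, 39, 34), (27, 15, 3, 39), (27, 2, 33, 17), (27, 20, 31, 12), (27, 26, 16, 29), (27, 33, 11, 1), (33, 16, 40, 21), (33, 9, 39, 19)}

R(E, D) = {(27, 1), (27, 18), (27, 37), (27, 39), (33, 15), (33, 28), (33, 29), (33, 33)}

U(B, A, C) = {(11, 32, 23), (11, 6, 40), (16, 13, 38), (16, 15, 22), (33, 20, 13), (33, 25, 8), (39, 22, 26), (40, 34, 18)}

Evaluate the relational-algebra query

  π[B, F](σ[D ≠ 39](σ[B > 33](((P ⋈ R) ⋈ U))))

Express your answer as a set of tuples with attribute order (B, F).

{(39, 19), (39, 34), (40, 21)}

Natural join on E: {(27, 10, 39, 34, 1), (27, 10, 39, 34, 18), (27, 10, 39, 34, 37), (27, 10, 39, 34, 39), (27, 15, 3, 39, 1), (27, 15, 3, 39, 18), (27, 15, 3, 39, 37), (27, 15, 3, 39, 39), (27, 2, 33, 17, 1), (27, 2, 33, 17, 18), (27, 2, 33, 17, 37), (27, 2, 33, 17, 39), (27, 20, 31, 12, 1), (27, 20, 31, 12, 18), (27, 20, 31, 12, 37), (27, 20, 31, 12, 39), (27, 26, 16, 29, 1), (27, 26, 16, 29, 18), (27, 26, 16, 29, 37), (27, 26, 16, 29, 39), (27, 33, 11, 1, 1), (27, 33, 11, 1, 18), (27, 33, 11, 1, 37), (27, 33, 11, 1, 39), (33, 16, 40, 21, 15), (33, 16, 40, 21, 28), (33, 16, 40, 21, 29), (33, 16, 40, 21, 33), (33, 9, 39, 19, 15), (33, 9, 39, 19, 28), (33, 9, 39, 19, 29), (33, 9, 39, 19, 33)}
Natural join on B: {(27, 10, 39, 34, 1, 22, 26), (27, 10, 39, 34, 18, 22, 26), (27, 10, 39, 34, 37, 22, 26), (27, 10, 39, 34, 39, 22, 26), (27, 2, 33, 17, 1, 20, 13), (27, 2, 33, 17, 1, 25, 8), (27, 2, 33, 17, 18, 20, 13), (27, 2, 33, 17, 18, 25, 8), (27, 2, 33, 17, 37, 20, 13), (27, 2, 33, 17, 37, 25, 8), (27, 2, 33, 17, 39, 20, 13), (27, 2, 33, 17, 39, 25, 8), (27, 26, 16, 29, 1, 13, 38), (27, 26, 16, 29, 1, 15, 22), (27, 26, 16, 29, 18, 13, 38), (27, 26, 16, 29, 18, 15, 22), (27, 26, 16, 29, 37, 13, 38), (27, 26, 16, 29, 37, 15, 22), (27, 26, 16, 29, 39, 13, 38), (27, 26, 16, 29, 39, 15, 22), (27, 33, 11, 1, 1, 32, 23), (27, 33, 11, 1, 1, 6, 40), (27, 33, 11, 1, 18, 32, 23), (27, 33, 11, 1, 18, 6, 40), (27, 33, 11, 1, 37, 32, 23), (27, 33, 11, 1, 37, 6, 40), (27, 33, 11, 1, 39, 32, 23), (27, 33, 11, 1, 39, 6, 40), (33, 16, 40, 21, 15, 34, 18), (33, 16, 40, 21, 28, 34, 18), (33, 16, 40, 21, 29, 34, 18), (33, 16, 40, 21, 33, 34, 18), (33, 9, 39, 19, 15, 22, 26), (33, 9, 39, 19, 28, 22, 26), (33, 9, 39, 19, 29, 22, 26), (33, 9, 39, 19, 33, 22, 26)}
Apply σ_{B > 33}; surviving tuples: {(27, 10, 39, 34, 1, 22, 26), (27, 10, 39, 34, 18, 22, 26), (27, 10, 39, 34, 37, 22, 26), (27, 10, 39, 34, 39, 22, 26), (33, 16, 40, 21, 15, 34, 18), (33, 16, 40, 21, 28, 34, 18), (33, 16, 40, 21, 29, 34, 18), (33, 16, 40, 21, 33, 34, 18), (33, 9, 39, 19, 15, 22, 26), (33, 9, 39, 19, 28, 22, 26), (33, 9, 39, 19, 29, 22, 26), (33, 9, 39, 19, 33, 22, 26)}
Apply σ_{D ≠ 39}; surviving tuples: {(27, 10, 39, 34, 1, 22, 26), (27, 10, 39, 34, 18, 22, 26), (27, 10, 39, 34, 37, 22, 26), (33, 16, 40, 21, 15, 34, 18), (33, 16, 40, 21, 28, 34, 18), (33, 16, 40, 21, 29, 34, 18), (33, 16, 40, 21, 33, 34, 18), (33, 9, 39, 19, 15, 22, 26), (33, 9, 39, 19, 28, 22, 26), (33, 9, 39, 19, 29, 22, 26), (33, 9, 39, 19, 33, 22, 26)}
π_{B, F} gives {(39, 19), (39, 34), (40, 21)} (8 duplicate(s) eliminated).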